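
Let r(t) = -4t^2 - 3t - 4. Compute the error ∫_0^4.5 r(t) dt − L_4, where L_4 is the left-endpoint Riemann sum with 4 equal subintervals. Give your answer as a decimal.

-49.359375

Exact integral: ∫_0^4.5 r(t) dt = -169.875.
L_4 = -120.515625.
Error = -169.875 − (-120.515625) = -49.359375.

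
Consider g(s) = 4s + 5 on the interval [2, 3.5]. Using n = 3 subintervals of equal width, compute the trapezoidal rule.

Δs = (3.5 − 2)/3 = 0.5.
g(2) = 13, g(2.5) = 15, g(3) = 17, g(3.5) = 19.
T_3 = (Δs/2)·[g(s_0) + 2g(s_1) + 2g(s_2) + g(s_3)].
Sum = 24.

24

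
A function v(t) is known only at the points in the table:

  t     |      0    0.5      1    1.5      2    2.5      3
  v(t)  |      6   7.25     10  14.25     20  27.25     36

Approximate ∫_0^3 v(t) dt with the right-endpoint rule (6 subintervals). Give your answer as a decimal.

Δt = 0.5.
Sum = 0.5·[7.25 + 10 + 14.25 + 20 + 27.25 + 36] = 57.375.

57.375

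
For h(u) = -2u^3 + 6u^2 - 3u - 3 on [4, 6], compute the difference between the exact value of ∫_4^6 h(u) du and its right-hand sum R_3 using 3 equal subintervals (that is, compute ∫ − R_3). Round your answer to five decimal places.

66.88889

Exact integral: ∫_4^6 h(u) du = -252.
R_3 ≈ -318.8888889.
Error ≈ -252 − (-318.8888889) ≈ 66.88889.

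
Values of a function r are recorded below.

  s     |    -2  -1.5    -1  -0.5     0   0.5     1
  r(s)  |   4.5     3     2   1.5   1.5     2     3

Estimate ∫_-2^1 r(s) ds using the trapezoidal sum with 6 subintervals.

6.875

Δs = 0.5.
T_6 = (0.5/2)·[4.5 + 2·3 + 2·2 + 2·1.5 + 2·1.5 + 2·2 + 3] = 6.875.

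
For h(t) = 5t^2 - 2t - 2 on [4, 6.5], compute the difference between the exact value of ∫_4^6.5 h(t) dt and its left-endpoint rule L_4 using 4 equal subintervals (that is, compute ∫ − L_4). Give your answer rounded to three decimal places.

Exact integral: ∫_4^6.5 h(t) dt ≈ 319.79167.
L_4 = 281.15234375.
Error ≈ 319.79167 − 281.15234375 ≈ 38.639.

38.639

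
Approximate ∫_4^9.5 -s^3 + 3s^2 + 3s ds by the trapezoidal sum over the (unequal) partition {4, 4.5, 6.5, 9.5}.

-1180.21875

Subinterval widths: 0.5, 2, 3.
f(4) = -4, f(4.5) = -16.875, f(6.5) = -128.375, f(9.5) = -558.125.
On each subinterval the trapezoid contributes (Δs_i/2)·[f(s_{i-1}) + f(s_i)].
Sum = -1180.21875.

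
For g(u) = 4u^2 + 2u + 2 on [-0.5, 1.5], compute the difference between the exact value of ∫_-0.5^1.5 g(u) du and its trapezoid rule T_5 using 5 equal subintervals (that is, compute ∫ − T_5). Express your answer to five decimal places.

-0.21333

Exact integral: ∫_-0.5^1.5 g(u) du ≈ 10.6666667.
T_5 = 10.88.
Error ≈ 10.6666667 − 10.88 ≈ -0.21333.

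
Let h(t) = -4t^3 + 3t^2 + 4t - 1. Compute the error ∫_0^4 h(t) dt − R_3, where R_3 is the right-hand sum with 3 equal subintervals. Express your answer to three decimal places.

Exact integral: ∫_0^4 h(t) dt = -164.
R_3 ≈ -316.88889.
Error ≈ -164 − (-316.88889) ≈ 152.889.

152.889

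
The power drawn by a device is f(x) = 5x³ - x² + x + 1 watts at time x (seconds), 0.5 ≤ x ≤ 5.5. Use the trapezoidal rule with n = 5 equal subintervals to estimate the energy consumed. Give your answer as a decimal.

1145

Δx = (5.5 − 0.5)/5 = 1.
f(0.5) = 1.875, f(1.5) = 17.125, f(2.5) = 75.375, f(3.5) = 206.625, f(4.5) = 440.875, f(5.5) = 808.125.
T_5 = (Δx/2)·[f(x_0) + 2f(x_1) + ... + 2f(x_{4}) + f(x_5)].
Sum = 1145.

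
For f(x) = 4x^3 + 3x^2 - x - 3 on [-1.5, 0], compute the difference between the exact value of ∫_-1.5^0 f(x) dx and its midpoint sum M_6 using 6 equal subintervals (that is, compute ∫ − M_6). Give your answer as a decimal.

Exact integral: ∫_-1.5^0 f(x) dx = -5.0625.
M_6 = -5.015625.
Error = -5.0625 − (-5.015625) = -0.046875.

-0.046875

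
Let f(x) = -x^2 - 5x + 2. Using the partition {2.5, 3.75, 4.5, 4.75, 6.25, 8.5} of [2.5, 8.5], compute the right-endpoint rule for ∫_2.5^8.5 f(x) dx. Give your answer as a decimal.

-436.3125

Subinterval widths: 1.25, 0.75, 0.25, 1.5, 2.25.
Right endpoints: 3.75, 4.5, 4.75, 6.25, 8.5.
f(3.75) = -30.8125, f(4.5) = -40.75, f(4.75) = -44.3125, f(6.25) = -68.3125, f(8.5) = -112.75.
Sum = Σ Δx_i · f(x_i).
Sum = -436.3125.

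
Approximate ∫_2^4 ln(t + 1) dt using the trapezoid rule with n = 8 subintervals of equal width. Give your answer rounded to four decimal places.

2.7507

Δt = (4 − 2)/8 = 0.25.
f(2) ≈ 1.0986, f(2.25) ≈ 1.1787, f(2.5) ≈ 1.2528, f(2.75) ≈ 1.3218, f(3) ≈ 1.3863, f(3.25) ≈ 1.4469, f(3.5) ≈ 1.5041, f(3.75) ≈ 1.5581, f(4) ≈ 1.6094.
T_8 = (Δt/2)·[f(t_0) + 2f(t_1) + ... + 2f(t_{7}) + f(t_8)].
Sum ≈ 2.7507.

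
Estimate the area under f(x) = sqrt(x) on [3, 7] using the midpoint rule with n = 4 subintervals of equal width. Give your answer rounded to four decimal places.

8.8869

Δx = (7 − 3)/4 = 1.
Midpoints: 3.5, 4.5, 5.5, 6.5.
f(3.5) ≈ 1.8708, f(4.5) ≈ 2.1213, f(5.5) ≈ 2.3452, f(6.5) ≈ 2.5495.
Sum = Δx · [f(3.5) + f(4.5) + f(5.5) + f(6.5)].
Sum ≈ 8.8869.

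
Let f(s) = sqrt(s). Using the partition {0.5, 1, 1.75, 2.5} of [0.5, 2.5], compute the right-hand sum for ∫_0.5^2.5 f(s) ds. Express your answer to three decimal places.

Subinterval widths: 0.5, 0.75, 0.75.
Right endpoints: 1, 1.75, 2.5.
f(1) ≈ 1.000, f(1.75) ≈ 1.323, f(2.5) ≈ 1.581.
Sum = Σ Δs_i · f(s_i).
Sum ≈ 2.678.

2.678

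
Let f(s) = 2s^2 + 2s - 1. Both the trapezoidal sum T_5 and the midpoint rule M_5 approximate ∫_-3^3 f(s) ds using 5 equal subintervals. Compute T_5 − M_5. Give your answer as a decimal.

4.32

T_5 = 32.88.
M_5 = 28.56.
T_5 − M_5 = 4.32.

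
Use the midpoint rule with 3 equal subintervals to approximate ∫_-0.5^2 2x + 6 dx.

18.75

Δx = (2 − (-0.5))/3 = 5/6.
Midpoints: -1/12, 0.75, 19/12.
f(-1/12) = 35/6, f(0.75) = 7.5, f(19/12) = 55/6.
Sum = Δx · [f(-1/12) + f(0.75) + f(19/12)].
Sum = 18.75.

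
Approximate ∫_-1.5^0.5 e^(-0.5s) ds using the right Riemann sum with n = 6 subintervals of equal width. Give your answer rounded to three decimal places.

Δs = (0.5 − (-1.5))/6 = 1/3.
Right endpoints: -7/6, -5/6, -0.5, -1/6, 1/6, 0.5.
f(-7/6) ≈ 1.792, f(-5/6) ≈ 1.517, f(-0.5) ≈ 1.284, f(-1/6) ≈ 1.087, f(1/6) ≈ 0.920, f(0.5) ≈ 0.779.
Sum = Δs · [f(-7/6) + f(-5/6) + f(-0.5) + ...].
Sum ≈ 2.460.

2.460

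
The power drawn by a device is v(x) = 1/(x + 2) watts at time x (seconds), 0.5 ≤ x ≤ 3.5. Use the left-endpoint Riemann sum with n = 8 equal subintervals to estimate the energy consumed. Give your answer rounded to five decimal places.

Δx = (3.5 − 0.5)/8 = 0.375.
Left endpoints: 0.5, 0.875, 1.25, 1.625, 2, 2.375, 2.75, 3.125.
v(0.5) = 0.4, v(0.875) = 8/23, v(1.25) = 4/13, v(1.625) = 8/29, v(2) = 0.25, v(2.375) = 8/35, v(2.75) = 4/19, v(3.125) = 8/41.
Sum = Δx · [v(0.5) + v(0.875) + v(1.25) + ...].
Sum ≈ 0.83085.

0.83085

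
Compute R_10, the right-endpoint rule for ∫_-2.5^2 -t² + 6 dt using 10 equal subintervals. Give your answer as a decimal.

19.479375

Δt = (2 − (-2.5))/10 = 0.45.
Right endpoints: -2.05, -1.6, -1.15, -0.7, -0.25, 0.2, 0.65, 1.1, 1.55, 2.
f(-2.05) = 1.7975, f(-1.6) = 3.44, f(-1.15) = 4.6775, f(-0.7) = 5.51, f(-0.25) = 5.9375, f(0.2) = 5.96, f(0.65) = 5.5775, f(1.1) = 4.79, f(1.55) = 3.5975, f(2) = 2.
Sum = Δt · [f(-2.05) + f(-1.6) + f(-1.15) + ...].
Sum = 19.479375.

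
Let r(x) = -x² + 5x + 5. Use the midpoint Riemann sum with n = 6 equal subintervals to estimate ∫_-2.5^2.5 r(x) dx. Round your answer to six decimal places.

Δx = (2.5 − (-2.5))/6 = 5/6.
Midpoints: -25/12, -1.25, -5/12, 5/12, 1.25, 25/12.
r(-25/12) = -1405/144, r(-1.25) = -2.8125, r(-5/12) = 395/144, r(5/12) = 995/144, r(1.25) = 9.6875, r(25/12) = 1595/144.
Sum = Δx · [r(-25/12) + r(-1.25) + r(-5/12) + ...].
Sum ≈ 14.872685.

14.872685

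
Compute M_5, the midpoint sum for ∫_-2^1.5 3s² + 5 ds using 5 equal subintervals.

Δs = (1.5 − (-2))/5 = 0.7.
Midpoints: -1.65, -0.95, -0.25, 0.45, 1.15.
f(-1.65) = 13.1675, f(-0.95) = 7.7075, f(-0.25) = 5.1875, f(0.45) = 5.6075, f(1.15) = 8.9675.
Sum = Δs · [f(-1.65) + f(-0.95) + f(-0.25) + f(0.45) + f(1.15)].
Sum = 28.44625.

28.44625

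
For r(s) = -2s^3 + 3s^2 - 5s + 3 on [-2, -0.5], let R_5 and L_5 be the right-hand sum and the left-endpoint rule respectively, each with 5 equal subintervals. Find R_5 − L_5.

R_5 = 24.78.
L_5 = 35.13.
R_5 − L_5 = -10.35.

-10.35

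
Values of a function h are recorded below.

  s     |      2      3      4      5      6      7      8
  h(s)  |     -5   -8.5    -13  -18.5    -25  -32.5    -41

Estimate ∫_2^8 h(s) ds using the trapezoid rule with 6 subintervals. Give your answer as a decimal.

-120.5

Δs = 1.
T_6 = (1/2)·[(-5) + 2·(-8.5) + 2·(-13) + 2·(-18.5) + 2·(-25) + 2·(-32.5) + (-41)] = -120.5.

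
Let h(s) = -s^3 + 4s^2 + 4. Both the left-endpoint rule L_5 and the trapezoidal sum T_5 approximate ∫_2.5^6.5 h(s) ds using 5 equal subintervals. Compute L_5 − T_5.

46

L_5 = -33.22.
T_5 = -79.22.
L_5 − T_5 = 46.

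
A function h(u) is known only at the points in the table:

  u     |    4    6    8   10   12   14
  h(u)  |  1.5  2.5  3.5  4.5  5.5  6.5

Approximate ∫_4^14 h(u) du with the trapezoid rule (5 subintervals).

40

Δu = 2.
T_5 = (2/2)·[1.5 + 2·2.5 + 2·3.5 + 2·4.5 + 2·5.5 + 6.5] = 40.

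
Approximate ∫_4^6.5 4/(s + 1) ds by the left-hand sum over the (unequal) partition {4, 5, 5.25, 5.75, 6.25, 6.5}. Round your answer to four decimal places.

Subinterval widths: 1, 0.25, 0.5, 0.5, 0.25.
Left endpoints: 4, 5, 5.25, 5.75, 6.25.
f(4) = 0.8, f(5) = 2/3, f(5.25) = 0.64, f(5.75) = 16/27, f(6.25) = 16/29.
Sum = Σ Δs_i · f(s_i).
Sum ≈ 1.7209.

1.7209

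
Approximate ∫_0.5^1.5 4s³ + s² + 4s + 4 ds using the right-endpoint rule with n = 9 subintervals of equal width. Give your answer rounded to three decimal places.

15.166

Δs = (1.5 − 0.5)/9 = 1/9.
Right endpoints: 11/18, 13/18, 5/6, 17/18, 19/18, 7/6, 23/18, 25/18, 1.5.
f(11/18) = 22543/2916, f(13/18) = 26003/2916, f(5/6) = 1117/108, f(17/18) = 35107/2916, f(19/18) = 40943/2916, f(7/6) = 1769/108, f(23/18) = 55663/2916, f(25/18) = 64739/2916, f(1.5) = 25.75.
Sum = Δs · [f(11/18) + f(13/18) + f(5/6) + ...].
Sum ≈ 15.166.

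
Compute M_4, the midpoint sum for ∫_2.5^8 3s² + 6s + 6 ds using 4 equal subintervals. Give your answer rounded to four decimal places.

Δs = (8 − 2.5)/4 = 1.375.
Midpoints: 3.1875, 4.5625, 5.9375, 7.3125.
f(3.1875) = 55.60546875, f(4.5625) = 95.82421875, f(5.9375) = 147.38671875, f(7.3125) = 210.29296875.
Sum = Δs · [f(3.1875) + f(4.5625) + f(5.9375) + f(7.3125)].
Sum ≈ 700.0254.

700.0254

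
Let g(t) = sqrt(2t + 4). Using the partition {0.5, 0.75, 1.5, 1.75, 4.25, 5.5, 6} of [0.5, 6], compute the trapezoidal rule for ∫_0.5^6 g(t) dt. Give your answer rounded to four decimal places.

Subinterval widths: 0.25, 0.75, 0.25, 2.5, 1.25, 0.5.
g(0.5) ≈ 2.2361, g(0.75) ≈ 2.3452, g(1.5) ≈ 2.6458, g(1.75) ≈ 2.7386, g(4.25) ≈ 3.5355, g(5.5) ≈ 3.8730, g(6) ≈ 4.0000.
On each subinterval the trapezoid contributes (Δt_i/2)·[g(t_{i-1}) + g(t_i)].
Sum ≈ 17.5586.

17.5586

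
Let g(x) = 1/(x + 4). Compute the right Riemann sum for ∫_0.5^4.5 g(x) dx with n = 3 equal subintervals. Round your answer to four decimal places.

Δx = (4.5 − 0.5)/3 = 4/3.
Right endpoints: 11/6, 19/6, 4.5.
g(11/6) = 6/35, g(19/6) = 6/43, g(4.5) = 2/17.
Sum = Δx · [g(11/6) + g(19/6) + g(4.5)].
Sum ≈ 0.5715.

0.5715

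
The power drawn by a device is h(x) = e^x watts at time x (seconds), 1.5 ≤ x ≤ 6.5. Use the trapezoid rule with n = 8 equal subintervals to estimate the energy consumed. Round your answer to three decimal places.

682.027

Δx = (6.5 − 1.5)/8 = 0.625.
h(1.5) ≈ 4.482, h(2.125) ≈ 8.373, h(2.75) ≈ 15.643, h(3.375) ≈ 29.224, h(4) ≈ 54.598, h(4.625) ≈ 102.003, h(5.25) ≈ 190.566, h(5.875) ≈ 356.025, h(6.5) ≈ 665.142.
T_8 = (Δx/2)·[h(x_0) + 2h(x_1) + ... + 2h(x_{7}) + h(x_8)].
Sum ≈ 682.027.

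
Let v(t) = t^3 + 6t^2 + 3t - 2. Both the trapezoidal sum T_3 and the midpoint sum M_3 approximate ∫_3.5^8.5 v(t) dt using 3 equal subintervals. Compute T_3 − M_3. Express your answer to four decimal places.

T_3 ≈ 2545.555556.
M_3 ≈ 2462.222222.
T_3 − M_3 ≈ 83.3333.

83.3333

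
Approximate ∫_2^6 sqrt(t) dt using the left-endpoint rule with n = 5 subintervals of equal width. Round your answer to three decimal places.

Δt = (6 − 2)/5 = 0.8.
Left endpoints: 2, 2.8, 3.6, 4.4, 5.2.
f(2) ≈ 1.414, f(2.8) ≈ 1.673, f(3.6) ≈ 1.897, f(4.4) ≈ 2.098, f(5.2) ≈ 2.280.
Sum = Δt · [f(2) + f(2.8) + f(3.6) + f(4.4) + f(5.2)].
Sum ≈ 7.490.

7.490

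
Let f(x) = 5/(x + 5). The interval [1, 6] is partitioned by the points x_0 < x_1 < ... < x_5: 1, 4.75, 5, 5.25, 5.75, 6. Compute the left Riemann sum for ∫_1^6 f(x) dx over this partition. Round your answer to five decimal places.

3.73839

Subinterval widths: 3.75, 0.25, 0.25, 0.5, 0.25.
Left endpoints: 1, 4.75, 5, 5.25, 5.75.
f(1) = 5/6, f(4.75) = 20/39, f(5) = 0.5, f(5.25) = 20/41, f(5.75) = 20/43.
Sum = Σ Δx_i · f(x_i).
Sum ≈ 3.73839.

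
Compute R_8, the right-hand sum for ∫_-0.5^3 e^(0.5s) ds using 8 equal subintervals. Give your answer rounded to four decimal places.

Δs = (3 − (-0.5))/8 = 0.4375.
Right endpoints: -0.0625, 0.375, 0.8125, 1.25, 1.6875, 2.125, 2.5625, 3.
f(-0.0625) ≈ 0.9692, f(0.375) ≈ 1.2062, f(0.8125) ≈ 1.5012, f(1.25) ≈ 1.8682, f(1.6875) ≈ 2.3251, f(2.125) ≈ 2.8936, f(2.5625) ≈ 3.6011, f(3) ≈ 4.4817.
Sum = Δs · [f(-0.0625) + f(0.375) + f(0.8125) + ...].
Sum ≈ 8.2453.

8.2453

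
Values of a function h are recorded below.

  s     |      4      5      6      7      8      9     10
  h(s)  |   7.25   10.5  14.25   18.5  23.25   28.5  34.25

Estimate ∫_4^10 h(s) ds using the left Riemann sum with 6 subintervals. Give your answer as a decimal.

Δs = 1.
Sum = 1·[7.25 + 10.5 + 14.25 + 18.5 + 23.25 + 28.5] = 102.25.

102.25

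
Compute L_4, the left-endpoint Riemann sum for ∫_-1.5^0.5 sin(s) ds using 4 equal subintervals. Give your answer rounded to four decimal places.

Δs = (0.5 − (-1.5))/4 = 0.5.
Left endpoints: -1.5, -1, -0.5, 0.
f(-1.5) ≈ -0.9975, f(-1) ≈ -0.8415, f(-0.5) ≈ -0.4794, f(0) ≈ 0.0000.
Sum = Δs · [f(-1.5) + f(-1) + f(-0.5) + f(0)].
Sum ≈ -1.1592.

-1.1592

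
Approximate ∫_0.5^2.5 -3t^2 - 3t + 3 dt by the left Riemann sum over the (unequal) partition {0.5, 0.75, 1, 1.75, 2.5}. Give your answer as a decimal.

Subinterval widths: 0.25, 0.25, 0.75, 0.75.
Left endpoints: 0.5, 0.75, 1, 1.75.
f(0.5) = 0.75, f(0.75) = -0.9375, f(1) = -3, f(1.75) = -11.4375.
Sum = Σ Δt_i · f(t_i).
Sum = -10.875.

-10.875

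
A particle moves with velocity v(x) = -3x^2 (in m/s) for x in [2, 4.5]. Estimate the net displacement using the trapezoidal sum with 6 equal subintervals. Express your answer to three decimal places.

-83.342

Δx = (4.5 − 2)/6 = 5/12.
v(2) = -12, v(29/12) = -841/48, v(17/6) = -289/12, v(3.25) = -31.6875, v(11/3) = -121/3, v(49/12) = -2401/48, v(4.5) = -60.75.
T_6 = (Δx/2)·[v(x_0) + 2v(x_1) + ... + 2v(x_{5}) + v(x_6)].
Sum ≈ -83.342.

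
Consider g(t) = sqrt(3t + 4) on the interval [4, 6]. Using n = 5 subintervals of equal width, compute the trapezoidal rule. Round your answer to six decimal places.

Δt = (6 − 4)/5 = 0.4.
g(4) ≈ 4.000000, g(4.4) ≈ 4.147288, g(4.8) ≈ 4.289522, g(5.2) ≈ 4.427189, g(5.6) ≈ 4.560702, g(6) ≈ 4.690416.
T_5 = (Δt/2)·[g(t_0) + 2g(t_1) + ... + 2g(t_{4}) + g(t_5)].
Sum ≈ 8.707963.

8.707963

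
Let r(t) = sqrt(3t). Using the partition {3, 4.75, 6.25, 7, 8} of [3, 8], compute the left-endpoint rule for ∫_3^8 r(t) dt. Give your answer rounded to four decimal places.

Subinterval widths: 1.75, 1.5, 0.75, 1.
Left endpoints: 3, 4.75, 6.25, 7.
r(3) ≈ 3.0000, r(4.75) ≈ 3.7749, r(6.25) ≈ 4.3301, r(7) ≈ 4.5826.
Sum = Σ Δt_i · r(t_i).
Sum ≈ 18.7425.

18.7425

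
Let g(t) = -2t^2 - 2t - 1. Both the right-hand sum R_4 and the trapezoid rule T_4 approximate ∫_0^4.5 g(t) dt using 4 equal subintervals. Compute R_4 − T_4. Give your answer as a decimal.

-27.84375

R_4 = -115.2421875.
T_4 = -87.3984375.
R_4 − T_4 = -27.84375.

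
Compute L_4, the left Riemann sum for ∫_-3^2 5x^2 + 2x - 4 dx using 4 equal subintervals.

49.21875

Δx = (2 − (-3))/4 = 1.25.
Left endpoints: -3, -1.75, -0.5, 0.75.
f(-3) = 35, f(-1.75) = 7.8125, f(-0.5) = -3.75, f(0.75) = 0.3125.
Sum = Δx · [f(-3) + f(-1.75) + f(-0.5) + f(0.75)].
Sum = 49.21875.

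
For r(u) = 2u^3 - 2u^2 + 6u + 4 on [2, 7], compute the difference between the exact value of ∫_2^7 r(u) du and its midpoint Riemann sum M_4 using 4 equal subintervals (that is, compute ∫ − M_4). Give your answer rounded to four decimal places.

16.2760

Exact integral: ∫_2^7 r(u) du ≈ 1124.166667.
M_4 = 1107.890625.
Error ≈ 1124.166667 − 1107.890625 ≈ 16.2760.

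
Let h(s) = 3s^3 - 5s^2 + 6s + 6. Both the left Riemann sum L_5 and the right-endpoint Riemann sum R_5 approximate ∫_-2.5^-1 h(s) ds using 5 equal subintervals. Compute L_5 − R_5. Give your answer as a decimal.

-23.7375

L_5 = -72.0075.
R_5 = -48.27.
L_5 − R_5 = -23.7375.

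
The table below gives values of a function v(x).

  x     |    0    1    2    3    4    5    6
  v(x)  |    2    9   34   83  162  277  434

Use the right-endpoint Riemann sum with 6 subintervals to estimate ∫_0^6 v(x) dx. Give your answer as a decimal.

Δx = 1.
Sum = 1·[9 + 34 + 83 + 162 + 277 + 434] = 999.

999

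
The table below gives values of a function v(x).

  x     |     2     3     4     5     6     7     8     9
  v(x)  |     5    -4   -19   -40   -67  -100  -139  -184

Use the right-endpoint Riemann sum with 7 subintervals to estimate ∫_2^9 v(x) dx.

-553

Δx = 1.
Sum = 1·[(-4) + (-19) + (-40) + (-67) + (-100) + (-139) + (-184)] = -553.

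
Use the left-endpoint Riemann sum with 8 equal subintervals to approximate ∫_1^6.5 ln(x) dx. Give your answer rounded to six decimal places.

Δx = (6.5 − 1)/8 = 0.6875.
Left endpoints: 1, 1.6875, 2.375, 3.0625, 3.75, 4.4375, 5.125, 5.8125.
f(1) ≈ 0.000000, f(1.6875) ≈ 0.523248, f(2.375) ≈ 0.864997, f(3.0625) ≈ 1.119232, f(3.75) ≈ 1.321756, f(4.4375) ≈ 1.490091, f(5.125) ≈ 1.634131, f(5.8125) ≈ 1.760011.
Sum = Δx · [f(1) + f(1.6875) + f(2.375) + ...].
Sum ≈ 5.990507.

5.990507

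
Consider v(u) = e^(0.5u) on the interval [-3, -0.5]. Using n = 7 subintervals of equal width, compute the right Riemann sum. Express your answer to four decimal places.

1.2135

Δu = (-0.5 − (-3))/7 = 5/14.
Right endpoints: -37/14, -16/7, -27/14, -11/7, -17/14, -6/7, -0.5.
v(-37/14) ≈ 0.2668, v(-16/7) ≈ 0.3189, v(-27/14) ≈ 0.3813, v(-11/7) ≈ 0.4558, v(-17/14) ≈ 0.5449, v(-6/7) ≈ 0.6514, v(-0.5) ≈ 0.7788.
Sum = Δu · [v(-37/14) + v(-16/7) + v(-27/14) + ...].
Sum ≈ 1.2135.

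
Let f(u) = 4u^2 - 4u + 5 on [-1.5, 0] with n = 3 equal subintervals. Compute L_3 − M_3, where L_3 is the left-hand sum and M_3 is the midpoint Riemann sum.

L_3 = 20.5.
M_3 = 16.375.
L_3 − M_3 = 4.125.

4.125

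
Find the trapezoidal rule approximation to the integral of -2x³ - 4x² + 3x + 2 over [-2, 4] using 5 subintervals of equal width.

-200.4

Δx = (4 − (-2))/5 = 1.2.
f(-2) = -4, f(-0.8) = -1.936, f(0.4) = 2.432, f(1.6) = -11.632, f(2.8) = -64.864, f(4) = -178.
T_5 = (Δx/2)·[f(x_0) + 2f(x_1) + ... + 2f(x_{4}) + f(x_5)].
Sum = -200.4.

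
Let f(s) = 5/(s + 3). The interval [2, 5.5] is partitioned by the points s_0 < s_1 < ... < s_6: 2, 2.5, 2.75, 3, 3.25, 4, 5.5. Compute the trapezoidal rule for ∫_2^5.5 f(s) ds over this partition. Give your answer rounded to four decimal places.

Subinterval widths: 0.5, 0.25, 0.25, 0.25, 0.75, 1.5.
f(2) = 1, f(2.5) = 10/11, f(2.75) = 20/23, f(3) = 5/6, f(3.25) = 0.8, f(4) = 5/7, f(5.5) = 10/17.
On each subinterval the trapezoid contributes (Δs_i/2)·[f(s_{i-1}) + f(s_i)].
Sum ≈ 2.6614.

2.6614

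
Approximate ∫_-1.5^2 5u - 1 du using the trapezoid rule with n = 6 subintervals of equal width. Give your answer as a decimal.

Δu = (2 − (-1.5))/6 = 7/12.
f(-1.5) = -8.5, f(-11/12) = -67/12, f(-1/3) = -8/3, f(0.25) = 0.25, f(5/6) = 19/6, f(17/12) = 73/12, f(2) = 9.
T_6 = (Δu/2)·[f(u_0) + 2f(u_1) + ... + 2f(u_{5}) + f(u_6)].
Sum = 0.875.

0.875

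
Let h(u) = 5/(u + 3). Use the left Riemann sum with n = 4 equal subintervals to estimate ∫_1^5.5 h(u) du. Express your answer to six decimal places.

Δu = (5.5 − 1)/4 = 1.125.
Left endpoints: 1, 2.125, 3.25, 4.375.
h(1) = 1.25, h(2.125) = 40/41, h(3.25) = 0.8, h(4.375) = 40/59.
Sum = Δu · [h(1) + h(2.125) + h(3.25) + h(4.375)].
Sum ≈ 4.166523.

4.166523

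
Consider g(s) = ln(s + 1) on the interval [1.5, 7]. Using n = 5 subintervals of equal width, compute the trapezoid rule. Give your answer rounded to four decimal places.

8.8173

Δs = (7 − 1.5)/5 = 1.1.
g(1.5) ≈ 0.9163, g(2.6) ≈ 1.2809, g(3.7) ≈ 1.5476, g(4.8) ≈ 1.7579, g(5.9) ≈ 1.9315, g(7) ≈ 2.0794.
T_5 = (Δs/2)·[g(s_0) + 2g(s_1) + ... + 2g(s_{4}) + g(s_5)].
Sum ≈ 8.8173.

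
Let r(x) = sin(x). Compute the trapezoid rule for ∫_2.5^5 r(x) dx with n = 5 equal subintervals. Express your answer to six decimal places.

-1.062111

Δx = (5 − 2.5)/5 = 0.5.
r(2.5) ≈ 0.598472, r(3) ≈ 0.141120, r(3.5) ≈ -0.350783, r(4) ≈ -0.756802, r(4.5) ≈ -0.977530, r(5) ≈ -0.958924.
T_5 = (Δx/2)·[r(x_0) + 2r(x_1) + ... + 2r(x_{4}) + r(x_5)].
Sum ≈ -1.062111.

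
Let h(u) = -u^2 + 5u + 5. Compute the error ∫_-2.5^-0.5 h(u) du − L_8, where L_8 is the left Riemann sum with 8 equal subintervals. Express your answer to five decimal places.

Exact integral: ∫_-2.5^-0.5 h(u) du ≈ -10.1666667.
L_8 = -12.1875.
Error ≈ -10.1666667 − (-12.1875) ≈ 2.02083.

2.02083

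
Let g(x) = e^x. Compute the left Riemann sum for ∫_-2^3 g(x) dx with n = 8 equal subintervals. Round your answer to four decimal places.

14.3610

Δx = (3 − (-2))/8 = 0.625.
Left endpoints: -2, -1.375, -0.75, -0.125, 0.5, 1.125, 1.75, 2.375.
g(-2) ≈ 0.1353, g(-1.375) ≈ 0.2528, g(-0.75) ≈ 0.4724, g(-0.125) ≈ 0.8825, g(0.5) ≈ 1.6487, g(1.125) ≈ 3.0802, g(1.75) ≈ 5.7546, g(2.375) ≈ 10.7510.
Sum = Δx · [g(-2) + g(-1.375) + g(-0.75) + ...].
Sum ≈ 14.3610.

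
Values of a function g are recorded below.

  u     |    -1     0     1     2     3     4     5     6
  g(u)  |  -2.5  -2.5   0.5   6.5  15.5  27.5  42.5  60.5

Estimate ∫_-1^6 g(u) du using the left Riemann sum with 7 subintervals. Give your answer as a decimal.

87.5

Δu = 1.
Sum = 1·[(-2.5) + (-2.5) + 0.5 + 6.5 + 15.5 + 27.5 + 42.5] = 87.5.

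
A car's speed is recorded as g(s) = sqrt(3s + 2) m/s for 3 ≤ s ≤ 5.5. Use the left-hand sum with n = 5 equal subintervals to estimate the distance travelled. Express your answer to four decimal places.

9.3270

Δs = (5.5 − 3)/5 = 0.5.
Left endpoints: 3, 3.5, 4, 4.5, 5.
g(3) ≈ 3.3166, g(3.5) ≈ 3.5355, g(4) ≈ 3.7417, g(4.5) ≈ 3.9370, g(5) ≈ 4.1231.
Sum = Δs · [g(3) + g(3.5) + g(4) + g(4.5) + g(5)].
Sum ≈ 9.3270.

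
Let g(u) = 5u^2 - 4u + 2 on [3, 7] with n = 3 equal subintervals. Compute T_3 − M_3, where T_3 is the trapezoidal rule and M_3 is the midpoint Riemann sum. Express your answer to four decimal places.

T_3 ≈ 460.592593.
M_3 ≈ 451.703704.
T_3 − M_3 ≈ 8.8889.

8.8889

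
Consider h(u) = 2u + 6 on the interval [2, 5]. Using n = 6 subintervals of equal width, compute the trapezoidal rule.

39

Δu = (5 − 2)/6 = 0.5.
h(2) = 10, h(2.5) = 11, h(3) = 12, h(3.5) = 13, h(4) = 14, h(4.5) = 15, h(5) = 16.
T_6 = (Δu/2)·[h(u_0) + 2h(u_1) + ... + 2h(u_{5}) + h(u_6)].
Sum = 39.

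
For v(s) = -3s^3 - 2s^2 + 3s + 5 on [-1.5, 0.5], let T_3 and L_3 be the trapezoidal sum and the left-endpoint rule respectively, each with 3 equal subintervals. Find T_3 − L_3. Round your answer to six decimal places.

-0.166667

T_3 ≈ 8.78703704.
L_3 ≈ 8.95370370.
T_3 − L_3 ≈ -0.166667.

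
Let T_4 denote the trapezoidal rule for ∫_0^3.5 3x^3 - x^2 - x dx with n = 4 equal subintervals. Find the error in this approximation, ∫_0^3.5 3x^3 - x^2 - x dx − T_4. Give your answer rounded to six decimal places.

Exact integral: ∫_0^3.5 f(x) dx ≈ 92.13020833.
T_4 ≈ 98.71777344.
Error ≈ 92.13020833 − 98.71777344 ≈ -6.587565.

-6.587565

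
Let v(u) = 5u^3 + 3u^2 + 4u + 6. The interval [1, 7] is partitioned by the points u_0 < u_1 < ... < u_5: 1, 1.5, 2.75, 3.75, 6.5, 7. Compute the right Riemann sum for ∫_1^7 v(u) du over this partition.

5684.91796875

Subinterval widths: 0.5, 1.25, 1, 2.75, 0.5.
Right endpoints: 1.5, 2.75, 3.75, 6.5, 7.
v(1.5) = 35.625, v(2.75) = 143.671875, v(3.75) = 326.859375, v(6.5) = 1531.875, v(7) = 1896.
Sum = Σ Δu_i · v(u_i).
Sum = 5684.91796875.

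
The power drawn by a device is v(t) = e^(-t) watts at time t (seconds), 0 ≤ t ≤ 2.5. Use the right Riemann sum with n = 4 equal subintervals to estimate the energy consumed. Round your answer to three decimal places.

Δt = (2.5 − 0)/4 = 0.625.
Right endpoints: 0.625, 1.25, 1.875, 2.5.
v(0.625) ≈ 0.535, v(1.25) ≈ 0.287, v(1.875) ≈ 0.153, v(2.5) ≈ 0.082.
Sum = Δt · [v(0.625) + v(1.25) + v(1.875) + v(2.5)].
Sum ≈ 0.661.

0.661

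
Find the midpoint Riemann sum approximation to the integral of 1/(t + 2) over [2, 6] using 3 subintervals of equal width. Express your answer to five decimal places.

0.68975

Δt = (6 − 2)/3 = 4/3.
Midpoints: 8/3, 4, 16/3.
f(8/3) = 3/14, f(4) = 1/6, f(16/3) = 3/22.
Sum = Δt · [f(8/3) + f(4) + f(16/3)].
Sum ≈ 0.68975.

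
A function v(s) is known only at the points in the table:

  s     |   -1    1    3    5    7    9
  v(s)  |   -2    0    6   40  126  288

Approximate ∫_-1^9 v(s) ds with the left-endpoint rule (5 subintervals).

Δs = 2.
Sum = 2·[(-2) + 0 + 6 + 40 + 126] = 340.

340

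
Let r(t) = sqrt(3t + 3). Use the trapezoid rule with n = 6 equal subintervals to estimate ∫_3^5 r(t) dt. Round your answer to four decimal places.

7.7322

Δt = (5 − 3)/6 = 1/3.
r(3) ≈ 3.4641, r(10/3) ≈ 3.6056, r(11/3) ≈ 3.7417, r(4) ≈ 3.8730, r(13/3) ≈ 4.0000, r(14/3) ≈ 4.1231, r(5) ≈ 4.2426.
T_6 = (Δt/2)·[r(t_0) + 2r(t_1) + ... + 2r(t_{5}) + r(t_6)].
Sum ≈ 7.7322.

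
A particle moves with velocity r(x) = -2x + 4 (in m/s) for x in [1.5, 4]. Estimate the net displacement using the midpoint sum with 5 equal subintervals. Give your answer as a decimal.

Δx = (4 − 1.5)/5 = 0.5.
Midpoints: 1.75, 2.25, 2.75, 3.25, 3.75.
r(1.75) = 0.5, r(2.25) = -0.5, r(2.75) = -1.5, r(3.25) = -2.5, r(3.75) = -3.5.
Sum = Δx · [r(1.75) + r(2.25) + r(2.75) + r(3.25) + r(3.75)].
Sum = -3.75.

-3.75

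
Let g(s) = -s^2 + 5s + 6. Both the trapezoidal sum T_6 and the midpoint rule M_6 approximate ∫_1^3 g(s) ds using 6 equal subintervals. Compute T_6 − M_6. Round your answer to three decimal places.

-0.056

T_6 ≈ 23.29630.
M_6 ≈ 23.35185.
T_6 − M_6 ≈ -0.056.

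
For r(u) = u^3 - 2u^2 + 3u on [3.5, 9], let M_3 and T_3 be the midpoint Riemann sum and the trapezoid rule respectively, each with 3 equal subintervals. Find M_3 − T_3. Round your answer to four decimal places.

M_3 ≈ 1222.639178.
T_3 ≈ 1300.049769.
M_3 − T_3 ≈ -77.4106.

-77.4106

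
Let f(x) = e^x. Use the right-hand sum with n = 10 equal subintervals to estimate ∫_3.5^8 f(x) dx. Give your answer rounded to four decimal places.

Δx = (8 − 3.5)/10 = 0.45.
Right endpoints: 3.95, 4.4, 4.85, 5.3, 5.75, 6.2, 6.65, 7.1, 7.55, 8.
f(3.95) ≈ 51.9354, f(4.4) ≈ 81.4509, f(4.85) ≈ 127.7404, f(5.3) ≈ 200.3368, f(5.75) ≈ 314.1907, f(6.2) ≈ 492.7490, f(6.65) ≈ 772.7843, f(7.1) ≈ 1211.9671, f(7.55) ≈ 1900.7427, f(8) ≈ 2980.9580.
Sum = Δx · [f(3.95) + f(4.4) + f(4.85) + ...].
Sum ≈ 3660.6849.

3660.6849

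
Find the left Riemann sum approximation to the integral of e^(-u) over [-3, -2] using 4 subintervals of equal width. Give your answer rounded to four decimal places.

14.3496

Δu = (-2 − (-3))/4 = 0.25.
Left endpoints: -3, -2.75, -2.5, -2.25.
f(-3) ≈ 20.0855, f(-2.75) ≈ 15.6426, f(-2.5) ≈ 12.1825, f(-2.25) ≈ 9.4877.
Sum = Δu · [f(-3) + f(-2.75) + f(-2.5) + f(-2.25)].
Sum ≈ 14.3496.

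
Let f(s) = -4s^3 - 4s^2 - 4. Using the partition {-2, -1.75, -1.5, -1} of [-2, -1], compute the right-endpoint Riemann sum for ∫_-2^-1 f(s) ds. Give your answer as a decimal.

Subinterval widths: 0.25, 0.25, 0.5.
Right endpoints: -1.75, -1.5, -1.
f(-1.75) = 5.1875, f(-1.5) = 0.5, f(-1) = -4.
Sum = Σ Δs_i · f(s_i).
Sum = -0.578125.

-0.578125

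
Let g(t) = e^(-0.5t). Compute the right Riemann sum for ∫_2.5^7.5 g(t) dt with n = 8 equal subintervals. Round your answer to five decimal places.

0.44806

Δt = (7.5 − 2.5)/8 = 0.625.
Right endpoints: 3.125, 3.75, 4.375, 5, 5.625, 6.25, 6.875, 7.5.
g(3.125) ≈ 0.20961, g(3.75) ≈ 0.15335, g(4.375) ≈ 0.11220, g(5) ≈ 0.08208, g(5.625) ≈ 0.06005, g(6.25) ≈ 0.04394, g(6.875) ≈ 0.03214, g(7.5) ≈ 0.02352.
Sum = Δt · [g(3.125) + g(3.75) + g(4.375) + ...].
Sum ≈ 0.44806.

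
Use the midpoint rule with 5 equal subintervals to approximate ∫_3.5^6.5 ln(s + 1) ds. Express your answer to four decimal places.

5.3448

Δs = (6.5 − 3.5)/5 = 0.6.
Midpoints: 3.8, 4.4, 5, 5.6, 6.2.
f(3.8) ≈ 1.5686, f(4.4) ≈ 1.6864, f(5) ≈ 1.7918, f(5.6) ≈ 1.8871, f(6.2) ≈ 1.9741.
Sum = Δs · [f(3.8) + f(4.4) + f(5) + f(5.6) + f(6.2)].
Sum ≈ 5.3448.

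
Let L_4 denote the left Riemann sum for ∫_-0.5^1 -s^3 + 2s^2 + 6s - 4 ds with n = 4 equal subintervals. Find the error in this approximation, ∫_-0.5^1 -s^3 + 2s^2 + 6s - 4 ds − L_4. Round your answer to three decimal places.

1.714

Exact integral: ∫_-0.5^1 f(s) ds = -3.234375.
L_4 ≈ -4.94824.
Error ≈ -3.234375 − (-4.94824) ≈ 1.714.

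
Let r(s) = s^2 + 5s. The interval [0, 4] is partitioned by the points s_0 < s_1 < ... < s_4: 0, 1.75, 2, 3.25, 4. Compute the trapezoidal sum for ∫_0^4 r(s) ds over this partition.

Subinterval widths: 1.75, 0.25, 1.25, 0.75.
r(0) = 0, r(1.75) = 11.8125, r(2) = 14, r(3.25) = 26.8125, r(4) = 36.
On each subinterval the trapezoid contributes (Δs_i/2)·[r(s_{i-1}) + r(s_i)].
Sum = 62.625.

62.625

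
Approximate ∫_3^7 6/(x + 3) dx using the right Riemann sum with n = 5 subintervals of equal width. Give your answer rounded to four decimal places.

2.9106

Δx = (7 − 3)/5 = 0.8.
Right endpoints: 3.8, 4.6, 5.4, 6.2, 7.
f(3.8) = 15/17, f(4.6) = 15/19, f(5.4) = 5/7, f(6.2) = 15/23, f(7) = 0.6.
Sum = Δx · [f(3.8) + f(4.6) + f(5.4) + f(6.2) + f(7)].
Sum ≈ 2.9106.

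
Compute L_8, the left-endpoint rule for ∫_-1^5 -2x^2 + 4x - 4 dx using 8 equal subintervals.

-52.125

Δx = (5 − (-1))/8 = 0.75.
Left endpoints: -1, -0.25, 0.5, 1.25, 2, 2.75, 3.5, 4.25.
f(-1) = -10, f(-0.25) = -5.125, f(0.5) = -2.5, f(1.25) = -2.125, f(2) = -4, f(2.75) = -8.125, f(3.5) = -14.5, f(4.25) = -23.125.
Sum = Δx · [f(-1) + f(-0.25) + f(0.5) + ...].
Sum = -52.125.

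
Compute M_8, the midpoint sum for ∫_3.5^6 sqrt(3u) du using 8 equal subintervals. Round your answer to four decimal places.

9.4101

Δu = (6 − 3.5)/8 = 0.3125.
Midpoints: 3.65625, 3.96875, 4.28125, 4.59375, 4.90625, 5.21875, 5.53125, 5.84375.
f(3.65625) ≈ 3.3119, f(3.96875) ≈ 3.4505, f(4.28125) ≈ 3.5838, f(4.59375) ≈ 3.7123, f(4.90625) ≈ 3.8365, f(5.21875) ≈ 3.9568, f(5.53125) ≈ 4.0735, f(5.84375) ≈ 4.1870.
Sum = Δu · [f(3.65625) + f(3.96875) + f(4.28125) + ...].
Sum ≈ 9.4101.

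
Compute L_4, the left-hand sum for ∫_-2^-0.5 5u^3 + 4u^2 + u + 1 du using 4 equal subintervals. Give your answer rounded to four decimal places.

Δu = (-0.5 − (-2))/4 = 0.375.
Left endpoints: -2, -1.625, -1.25, -0.875.
f(-2) = -25, f(-1.625) = -5897/512, f(-1.25) = -3.765625, f(-0.875) = -83/512.
Sum = Δu · [f(-2) + f(-1.625) + f(-1.25) + f(-0.875)].
Sum ≈ -15.1670.

-15.1670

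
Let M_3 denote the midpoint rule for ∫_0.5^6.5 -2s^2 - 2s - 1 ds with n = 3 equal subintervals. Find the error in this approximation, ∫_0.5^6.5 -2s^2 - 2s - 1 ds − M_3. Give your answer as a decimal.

-4

Exact integral: ∫_0.5^6.5 f(s) ds = -231.
M_3 = -227.
Error = -231 − (-227) = -4.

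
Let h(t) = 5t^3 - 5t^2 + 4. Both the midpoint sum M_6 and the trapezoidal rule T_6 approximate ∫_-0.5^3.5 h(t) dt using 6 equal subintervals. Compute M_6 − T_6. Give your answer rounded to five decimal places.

M_6 ≈ 129.2407407.
T_6 ≈ 137.0185185.
M_6 − T_6 ≈ -7.77778.

-7.77778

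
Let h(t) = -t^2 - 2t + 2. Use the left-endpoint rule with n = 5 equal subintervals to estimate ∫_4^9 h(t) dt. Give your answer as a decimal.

-240

Δt = (9 − 4)/5 = 1.
Left endpoints: 4, 5, 6, 7, 8.
h(4) = -22, h(5) = -33, h(6) = -46, h(7) = -61, h(8) = -78.
Sum = Δt · [h(4) + h(5) + h(6) + h(7) + h(8)].
Sum = -240.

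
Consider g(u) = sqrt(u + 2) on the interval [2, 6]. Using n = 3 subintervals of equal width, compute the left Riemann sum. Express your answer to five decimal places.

9.18852

Δu = (6 − 2)/3 = 4/3.
Left endpoints: 2, 10/3, 14/3.
g(2) ≈ 2.00000, g(10/3) ≈ 2.30940, g(14/3) ≈ 2.58199.
Sum = Δu · [g(2) + g(10/3) + g(14/3)].
Sum ≈ 9.18852.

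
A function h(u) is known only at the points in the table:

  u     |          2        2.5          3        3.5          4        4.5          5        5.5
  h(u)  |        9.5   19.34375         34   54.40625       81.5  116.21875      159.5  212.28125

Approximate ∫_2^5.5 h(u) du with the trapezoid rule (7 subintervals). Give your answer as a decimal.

287.9296875

Δu = 0.5.
T_7 = (0.5/2)·[9.5 + 2·19.34375 + 2·34 + 2·54.40625 + 2·81.5 + 2·116.21875 + 2·159.5 + 212.28125] = 287.9296875.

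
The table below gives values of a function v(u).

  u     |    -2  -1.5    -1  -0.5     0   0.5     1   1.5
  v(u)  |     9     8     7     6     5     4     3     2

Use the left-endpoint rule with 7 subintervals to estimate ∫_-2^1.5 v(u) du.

21

Δu = 0.5.
Sum = 0.5·[9 + 8 + 7 + 6 + 5 + 4 + 3] = 21.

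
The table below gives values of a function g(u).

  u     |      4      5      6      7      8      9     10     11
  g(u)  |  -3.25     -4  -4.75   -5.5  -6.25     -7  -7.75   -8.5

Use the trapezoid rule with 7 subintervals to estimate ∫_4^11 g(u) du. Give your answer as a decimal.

Δu = 1.
T_7 = (1/2)·[(-3.25) + 2·(-4) + 2·(-4.75) + 2·(-5.5) + 2·(-6.25) + 2·(-7) + 2·(-7.75) + (-8.5)] = -41.125.

-41.125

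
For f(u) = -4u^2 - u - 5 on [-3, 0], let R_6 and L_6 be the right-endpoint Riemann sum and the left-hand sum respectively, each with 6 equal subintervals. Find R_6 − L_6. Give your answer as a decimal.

R_6 = -38.75.
L_6 = -55.25.
R_6 − L_6 = 16.5.

16.5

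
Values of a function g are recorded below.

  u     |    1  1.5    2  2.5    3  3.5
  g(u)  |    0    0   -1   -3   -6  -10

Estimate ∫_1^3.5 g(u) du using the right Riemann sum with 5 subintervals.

Δu = 0.5.
Sum = 0.5·[0 + (-1) + (-3) + (-6) + (-10)] = -10.

-10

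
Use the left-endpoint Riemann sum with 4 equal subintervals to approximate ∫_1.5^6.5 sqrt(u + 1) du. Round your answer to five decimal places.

Δu = (6.5 − 1.5)/4 = 1.25.
Left endpoints: 1.5, 2.75, 4, 5.25.
f(1.5) ≈ 1.58114, f(2.75) ≈ 1.93649, f(4) ≈ 2.23607, f(5.25) ≈ 2.50000.
Sum = Δu · [f(1.5) + f(2.75) + f(4) + f(5.25)].
Sum ≈ 10.31712.

10.31712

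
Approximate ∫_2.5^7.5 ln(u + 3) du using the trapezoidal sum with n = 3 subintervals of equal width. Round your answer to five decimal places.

10.29339

Δu = (7.5 − 2.5)/3 = 5/3.
f(2.5) ≈ 1.70475, f(25/6) ≈ 1.96944, f(35/6) ≈ 2.17853, f(7.5) ≈ 2.35138.
T_3 = (Δu/2)·[f(u_0) + 2f(u_1) + 2f(u_2) + f(u_3)].
Sum ≈ 10.29339.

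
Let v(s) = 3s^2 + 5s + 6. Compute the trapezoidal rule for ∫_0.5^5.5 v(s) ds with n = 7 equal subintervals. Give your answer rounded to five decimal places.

272.52551

Δs = (5.5 − 0.5)/7 = 5/7.
v(0.5) = 9.25, v(17/14) = 3233/196, v(27/14) = 5253/196, v(37/14) = 7873/196, v(47/14) = 11093/196, v(57/14) = 14913/196, v(67/14) = 19333/196, v(5.5) = 124.25.
T_7 = (Δs/2)·[v(s_0) + 2v(s_1) + ... + 2v(s_{6}) + v(s_7)].
Sum ≈ 272.52551.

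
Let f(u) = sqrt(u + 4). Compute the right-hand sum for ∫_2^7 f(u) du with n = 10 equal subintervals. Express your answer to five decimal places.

Δu = (7 − 2)/10 = 0.5.
Right endpoints: 2.5, 3, 3.5, 4, 4.5, 5, 5.5, 6, 6.5, 7.
f(2.5) ≈ 2.54951, f(3) ≈ 2.64575, f(3.5) ≈ 2.73861, f(4) ≈ 2.82843, f(4.5) ≈ 2.91548, f(5) ≈ 3.00000, f(5.5) ≈ 3.08221, f(6) ≈ 3.16228, f(6.5) ≈ 3.24037, f(7) ≈ 3.31662.
Sum = Δu · [f(2.5) + f(3) + f(3.5) + ...].
Sum ≈ 14.73963.

14.73963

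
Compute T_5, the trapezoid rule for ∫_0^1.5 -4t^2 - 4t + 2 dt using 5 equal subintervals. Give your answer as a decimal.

-6.09

Δt = (1.5 − 0)/5 = 0.3.
f(0) = 2, f(0.3) = 0.44, f(0.6) = -1.84, f(0.9) = -4.84, f(1.2) = -8.56, f(1.5) = -13.
T_5 = (Δt/2)·[f(t_0) + 2f(t_1) + ... + 2f(t_{4}) + f(t_5)].
Sum = -6.09.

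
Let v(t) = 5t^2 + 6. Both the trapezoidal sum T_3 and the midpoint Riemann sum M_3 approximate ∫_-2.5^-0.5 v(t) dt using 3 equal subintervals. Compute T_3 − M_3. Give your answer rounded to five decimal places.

T_3 ≈ 38.5740741.
M_3 ≈ 37.4629630.
T_3 − M_3 ≈ 1.11111.

1.11111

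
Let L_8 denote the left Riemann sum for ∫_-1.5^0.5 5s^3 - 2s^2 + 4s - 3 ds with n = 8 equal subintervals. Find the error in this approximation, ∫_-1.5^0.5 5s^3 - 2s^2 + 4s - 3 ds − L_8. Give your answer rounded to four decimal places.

3.8854

Exact integral: ∫_-1.5^0.5 f(s) ds ≈ -18.583333.
L_8 = -22.46875.
Error ≈ -18.583333 − (-22.46875) ≈ 3.8854.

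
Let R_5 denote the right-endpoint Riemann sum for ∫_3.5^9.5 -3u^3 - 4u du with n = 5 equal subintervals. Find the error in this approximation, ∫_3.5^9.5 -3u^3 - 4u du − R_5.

Exact integral: ∫_3.5^9.5 f(u) du = -6152.25.
R_5 = -7716.99.
Error = -6152.25 − (-7716.99) = 1564.74.

1564.74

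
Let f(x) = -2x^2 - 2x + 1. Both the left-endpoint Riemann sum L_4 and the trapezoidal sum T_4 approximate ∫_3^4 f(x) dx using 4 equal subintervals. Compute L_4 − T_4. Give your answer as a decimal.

2

L_4 = -28.6875.
T_4 = -30.6875.
L_4 − T_4 = 2.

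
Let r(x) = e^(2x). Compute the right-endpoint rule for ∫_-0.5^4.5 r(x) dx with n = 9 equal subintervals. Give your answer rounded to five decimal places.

6710.58715

Δx = (4.5 − (-0.5))/9 = 5/9.
Right endpoints: 1/18, 11/18, 7/6, 31/18, 41/18, 17/6, 61/18, 71/18, 4.5.
r(1/18) ≈ 1.11752, r(11/18) ≈ 3.39472, r(7/6) ≈ 10.31226, r(31/18) ≈ 31.32588, r(41/18) ≈ 95.15961, r(17/6) ≈ 289.06936, r(61/18) ≈ 878.11519, r(71/18) ≈ 2667.47841, r(4.5) ≈ 8103.08393.
Sum = Δx · [r(1/18) + r(11/18) + r(7/6) + ...].
Sum ≈ 6710.58715.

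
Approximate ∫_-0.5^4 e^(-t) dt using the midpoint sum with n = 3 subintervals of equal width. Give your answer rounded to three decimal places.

Δt = (4 − (-0.5))/3 = 1.5.
Midpoints: 0.25, 1.75, 3.25.
f(0.25) ≈ 0.779, f(1.75) ≈ 0.174, f(3.25) ≈ 0.039.
Sum = Δt · [f(0.25) + f(1.75) + f(3.25)].
Sum ≈ 1.487.

1.487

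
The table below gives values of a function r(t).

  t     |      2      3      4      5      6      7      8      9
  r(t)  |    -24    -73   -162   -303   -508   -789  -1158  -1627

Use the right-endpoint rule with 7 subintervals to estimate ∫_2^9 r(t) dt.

Δt = 1.
Sum = 1·[(-73) + (-162) + (-303) + (-508) + (-789) + (-1158) + (-1627)] = -4620.

-4620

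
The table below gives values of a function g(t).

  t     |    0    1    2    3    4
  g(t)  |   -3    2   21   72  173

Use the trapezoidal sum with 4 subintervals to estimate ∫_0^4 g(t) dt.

180

Δt = 1.
T_4 = (1/2)·[(-3) + 2·2 + 2·21 + 2·72 + 173] = 180.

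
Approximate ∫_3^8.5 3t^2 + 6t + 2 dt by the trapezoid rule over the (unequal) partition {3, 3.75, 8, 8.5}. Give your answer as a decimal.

Subinterval widths: 0.75, 4.25, 0.5.
f(3) = 47, f(3.75) = 66.6875, f(8) = 242, f(8.5) = 269.75.
On each subinterval the trapezoid contributes (Δt_i/2)·[f(t_{i-1}) + f(t_i)].
Sum = 826.53125.

826.53125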